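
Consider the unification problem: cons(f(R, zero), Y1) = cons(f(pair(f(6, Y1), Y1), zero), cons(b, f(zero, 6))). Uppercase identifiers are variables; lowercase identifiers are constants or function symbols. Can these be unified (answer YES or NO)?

Decompose cons/2: f(R, zero) = f(pair(f(6, Y1), Y1), zero),  Y1 = cons(b, f(zero, 6)).
Decompose f/2: R = pair(f(6, Y1), Y1),  zero = zero.
Bind R := pair(f(6, Y1), Y1); no other remaining equation mentions R.
Delete trivial equation zero = zero.
Bind Y1 := cons(b, f(zero, 6)). Substituting into the earlier binding gives R := pair(f(6, cons(b, f(zero, 6))), cons(b, f(zero, 6))).
No equations remain and no clash or occurs-check failure arose, so a unifier exists.

YES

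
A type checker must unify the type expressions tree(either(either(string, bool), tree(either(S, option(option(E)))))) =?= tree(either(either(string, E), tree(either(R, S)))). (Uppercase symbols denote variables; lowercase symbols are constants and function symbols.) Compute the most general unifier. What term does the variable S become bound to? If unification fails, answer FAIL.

option(option(bool))

Decompose tree/1: either(either(string, bool), tree(either(S, option(option(E))))) =?= either(either(string, E), tree(either(R, S))).
Decompose either/2: either(string, bool) =?= either(string, E),  tree(either(S, option(option(E)))) =?= tree(either(R, S)).
Decompose either/2: string =?= string,  bool =?= E.
Delete trivial equation string =?= string.
Bind E := bool; substituting into the remaining equation gives: tree(either(S, option(option(bool)))) =?= tree(either(R, S)).
Decompose tree/1: either(S, option(option(bool))) =?= either(R, S).
Decompose either/2: S =?= R,  option(option(bool)) =?= S.
Bind S := R; substituting into the remaining equation gives: option(option(bool)) =?= R.
Bind R := option(option(bool)). Substituting into the earlier binding gives S := option(option(bool)).
MGU = { E ↦ bool, S ↦ option(option(bool)), R ↦ option(option(bool)) }, so S ↦ option(option(bool)).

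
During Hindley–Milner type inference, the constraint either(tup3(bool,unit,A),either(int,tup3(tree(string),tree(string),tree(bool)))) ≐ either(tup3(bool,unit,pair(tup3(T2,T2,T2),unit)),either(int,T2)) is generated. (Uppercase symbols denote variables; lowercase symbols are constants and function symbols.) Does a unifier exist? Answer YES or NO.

YES

Decompose either/2: tup3(bool,unit,A) ≐ tup3(bool,unit,pair(tup3(T2,T2,T2),unit)),  either(int,tup3(tree(string),tree(string),tree(bool))) ≐ either(int,T2).
Decompose tup3/3: bool ≐ bool,  unit ≐ unit,  A ≐ pair(tup3(T2,T2,T2),unit).
Delete trivial equation bool ≐ bool.
Delete trivial equation unit ≐ unit.
Bind A := pair(tup3(T2,T2,T2),unit); no other remaining equation mentions A.
Decompose either/2: int ≐ int,  tup3(tree(string),tree(string),tree(bool)) ≐ T2.
Delete trivial equation int ≐ int.
Bind T2 := tup3(tree(string),tree(string),tree(bool)). Substituting into the earlier binding gives A := pair(tup3(tup3(tree(string),tree(string),tree(bool)),tup3(tree(string),tree(string),tree(bool)),tup3(tree(string),tree(string),tree(bool))),unit).
No equations remain and no clash or occurs-check failure arose, so a unifier exists.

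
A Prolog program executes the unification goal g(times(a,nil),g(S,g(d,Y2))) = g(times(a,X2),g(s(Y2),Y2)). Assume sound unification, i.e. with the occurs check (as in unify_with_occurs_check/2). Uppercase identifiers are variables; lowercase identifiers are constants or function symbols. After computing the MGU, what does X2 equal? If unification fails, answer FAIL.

FAIL

Decompose g/2: times(a,nil) = times(a,X2),  g(S,g(d,Y2)) = g(s(Y2),Y2).
Decompose times/2: a = a,  nil = X2.
Delete trivial equation a = a.
Bind X2 := nil; no other remaining equation mentions X2.
Decompose g/2: S = s(Y2),  g(d,Y2) = Y2.
Bind S := s(Y2); no other remaining equation mentions S.
Occurs check fails: Y2 occurs in g(d,Y2); the equation Y2 = g(d,Y2) has no finite solution.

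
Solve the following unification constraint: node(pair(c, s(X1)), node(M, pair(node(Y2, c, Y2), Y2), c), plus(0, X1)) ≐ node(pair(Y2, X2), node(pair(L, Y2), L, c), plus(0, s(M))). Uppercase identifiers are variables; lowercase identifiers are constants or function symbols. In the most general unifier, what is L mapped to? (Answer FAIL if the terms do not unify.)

Decompose node/3: pair(c, s(X1)) ≐ pair(Y2, X2),  node(M, pair(node(Y2, c, Y2), Y2), c) ≐ node(pair(L, Y2), L, c),  plus(0, X1) ≐ plus(0, s(M)).
Decompose pair/2: c ≐ Y2,  s(X1) ≐ X2.
Bind Y2 := c; substituting into the one remaining equation that mentions Y2 gives: node(M, pair(node(c, c, c), c), c) ≐ node(pair(L, c), L, c).
Bind X2 := s(X1); no other remaining equation mentions X2.
Decompose node/3: M ≐ pair(L, c),  pair(node(c, c, c), c) ≐ L,  c ≐ c.
Bind M := pair(L, c); substituting into the one remaining equation that mentions M gives: plus(0, X1) ≐ plus(0, s(pair(L, c))).
Bind L := pair(node(c, c, c), c); substituting into the one remaining equation that mentions L gives: plus(0, X1) ≐ plus(0, s(pair(pair(node(c, c, c), c), c))). Substituting into the earlier binding gives M := pair(pair(node(c, c, c), c), c).
Delete trivial equation c ≐ c.
Decompose plus/2: 0 ≐ 0,  X1 ≐ s(pair(pair(node(c, c, c), c), c)).
Delete trivial equation 0 ≐ 0.
Bind X1 := s(pair(pair(node(c, c, c), c), c)). Substituting into the earlier binding gives X2 := s(s(pair(pair(node(c, c, c), c), c))).
MGU = { Y2 -> c, X2 -> s(s(pair(pair(node(c, c, c), c), c))), M -> pair(pair(node(c, c, c), c), c), L -> pair(node(c, c, c), c), X1 -> s(pair(pair(node(c, c, c), c), c)) }, so L -> pair(node(c, c, c), c).

pair(node(c, c, c), c)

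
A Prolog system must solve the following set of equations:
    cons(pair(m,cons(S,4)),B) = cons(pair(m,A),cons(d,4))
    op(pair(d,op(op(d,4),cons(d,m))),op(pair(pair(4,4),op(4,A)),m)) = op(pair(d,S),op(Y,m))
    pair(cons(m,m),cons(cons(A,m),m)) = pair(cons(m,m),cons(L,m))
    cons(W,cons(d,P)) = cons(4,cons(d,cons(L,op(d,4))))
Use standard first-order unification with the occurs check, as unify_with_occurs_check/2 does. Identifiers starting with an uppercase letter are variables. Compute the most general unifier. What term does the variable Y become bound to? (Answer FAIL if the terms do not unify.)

Decompose cons/2: pair(m,cons(S,4)) = pair(m,A),  B = cons(d,4).
Decompose pair/2: m = m,  cons(S,4) = A.
Delete trivial equation m = m.
Bind A := cons(S,4); substituting into the 2 remaining equations that mention A gives: op(pair(d,op(op(d,4),cons(d,m))),op(pair(pair(4,4),op(4,cons(S,4))),m)) = op(pair(d,S),op(Y,m)),  pair(cons(m,m),cons(cons(cons(S,4),m),m)) = pair(cons(m,m),cons(L,m)).
Bind B := cons(d,4); no other remaining equation mentions B.
Decompose op/2: pair(d,op(op(d,4),cons(d,m))) = pair(d,S),  op(pair(pair(4,4),op(4,cons(S,4))),m) = op(Y,m).
Decompose pair/2: d = d,  op(op(d,4),cons(d,m)) = S.
Delete trivial equation d = d.
Bind S := op(op(d,4),cons(d,m)); substituting into the 2 remaining equations that mention S gives: op(pair(pair(4,4),op(4,cons(op(op(d,4),cons(d,m)),4))),m) = op(Y,m),  pair(cons(m,m),cons(cons(cons(op(op(d,4),cons(d,m)),4),m),m)) = pair(cons(m,m),cons(L,m)). Substituting into the earlier binding gives A := cons(op(op(d,4),cons(d,m)),4).
Decompose op/2: pair(pair(4,4),op(4,cons(op(op(d,4),cons(d,m)),4))) = Y,  m = m.
Bind Y := pair(pair(4,4),op(4,cons(op(op(d,4),cons(d,m)),4))); no other remaining equation mentions Y.
Delete trivial equation m = m.
Decompose pair/2: cons(m,m) = cons(m,m),  cons(cons(cons(op(op(d,4),cons(d,m)),4),m),m) = cons(L,m).
Delete trivial equation cons(m,m) = cons(m,m).
Decompose cons/2: cons(cons(op(op(d,4),cons(d,m)),4),m) = L,  m = m.
Bind L := cons(cons(op(op(d,4),cons(d,m)),4),m); substituting into the one remaining equation that mentions L gives: cons(W,cons(d,P)) = cons(4,cons(d,cons(cons(cons(op(op(d,4),cons(d,m)),4),m),op(d,4)))).
Delete trivial equation m = m.
Decompose cons/2: W = 4,  cons(d,P) = cons(d,cons(cons(cons(op(op(d,4),cons(d,m)),4),m),op(d,4))).
Bind W := 4; no other remaining equation mentions W.
Decompose cons/2: d = d,  P = cons(cons(cons(op(op(d,4),cons(d,m)),4),m),op(d,4)).
Delete trivial equation d = d.
Bind P := cons(cons(cons(op(op(d,4),cons(d,m)),4),m),op(d,4)).
MGU = { A = cons(op(op(d,4),cons(d,m)),4), B = cons(d,4), S = op(op(d,4),cons(d,m)), Y = pair(pair(4,4),op(4,cons(op(op(d,4),cons(d,m)),4))), L = cons(cons(op(op(d,4),cons(d,m)),4),m), W = 4, P = cons(cons(cons(op(op(d,4),cons(d,m)),4),m),op(d,4)) }, so Y = pair(pair(4,4),op(4,cons(op(op(d,4),cons(d,m)),4))).

pair(pair(4,4),op(4,cons(op(op(d,4),cons(d,m)),4)))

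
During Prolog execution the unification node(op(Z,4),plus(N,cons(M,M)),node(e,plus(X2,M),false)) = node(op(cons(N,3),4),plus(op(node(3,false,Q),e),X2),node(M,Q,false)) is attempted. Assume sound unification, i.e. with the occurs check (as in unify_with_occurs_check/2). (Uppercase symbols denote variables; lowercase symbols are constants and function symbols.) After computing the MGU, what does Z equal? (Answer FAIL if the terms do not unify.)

cons(op(node(3,false,plus(cons(e,e),e)),e),3)

Decompose node/3: op(Z,4) = op(cons(N,3),4),  plus(N,cons(M,M)) = plus(op(node(3,false,Q),e),X2),  node(e,plus(X2,M),false) = node(M,Q,false).
Decompose op/2: Z = cons(N,3),  4 = 4.
Bind Z := cons(N,3); no other remaining equation mentions Z.
Delete trivial equation 4 = 4.
Decompose plus/2: N = op(node(3,false,Q),e),  cons(M,M) = X2.
Bind N := op(node(3,false,Q),e); no other remaining equation mentions N. Substituting into the earlier binding gives Z := cons(op(node(3,false,Q),e),3).
Bind X2 := cons(M,M); substituting into the remaining equation gives: node(e,plus(cons(M,M),M),false) = node(M,Q,false).
Decompose node/3: e = M,  plus(cons(M,M),M) = Q,  false = false.
Bind M := e; substituting into the one remaining equation that mentions M gives: plus(cons(e,e),e) = Q. Substituting into the earlier binding gives X2 := cons(e,e).
Bind Q := plus(cons(e,e),e); no other remaining equation mentions Q. Substituting into the earlier bindings gives Z := cons(op(node(3,false,plus(cons(e,e),e)),e),3), N := op(node(3,false,plus(cons(e,e),e)),e).
Delete trivial equation false = false.
MGU = { Z = cons(op(node(3,false,plus(cons(e,e),e)),e),3), N = op(node(3,false,plus(cons(e,e),e)),e), X2 = cons(e,e), M = e, Q = plus(cons(e,e),e) }, so Z = cons(op(node(3,false,plus(cons(e,e),e)),e),3).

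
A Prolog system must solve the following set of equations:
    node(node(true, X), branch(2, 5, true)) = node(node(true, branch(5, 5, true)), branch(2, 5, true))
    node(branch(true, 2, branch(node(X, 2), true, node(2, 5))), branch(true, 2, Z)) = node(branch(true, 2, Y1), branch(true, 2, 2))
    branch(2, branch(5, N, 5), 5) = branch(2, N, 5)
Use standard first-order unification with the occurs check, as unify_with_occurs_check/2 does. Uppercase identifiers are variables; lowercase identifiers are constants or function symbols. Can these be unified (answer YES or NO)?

Decompose node/2: node(true, X) = node(true, branch(5, 5, true)),  branch(2, 5, true) = branch(2, 5, true).
Decompose node/2: true = true,  X = branch(5, 5, true).
Delete trivial equation true = true.
Bind X := branch(5, 5, true); substituting into the one remaining equation that mentions X gives: node(branch(true, 2, branch(node(branch(5, 5, true), 2), true, node(2, 5))), branch(true, 2, Z)) = node(branch(true, 2, Y1), branch(true, 2, 2)).
Delete trivial equation branch(2, 5, true) = branch(2, 5, true).
Decompose node/2: branch(true, 2, branch(node(branch(5, 5, true), 2), true, node(2, 5))) = branch(true, 2, Y1),  branch(true, 2, Z) = branch(true, 2, 2).
Decompose branch/3: true = true,  2 = 2,  branch(node(branch(5, 5, true), 2), true, node(2, 5)) = Y1.
Delete trivial equation true = true.
Delete trivial equation 2 = 2.
Bind Y1 := branch(node(branch(5, 5, true), 2), true, node(2, 5)); no other remaining equation mentions Y1.
Decompose branch/3: true = true,  2 = 2,  Z = 2.
Delete trivial equation true = true.
Delete trivial equation 2 = 2.
Bind Z := 2; no other remaining equation mentions Z.
Decompose branch/3: 2 = 2,  branch(5, N, 5) = N,  5 = 5.
Delete trivial equation 2 = 2.
Occurs check fails: N occurs in branch(5, N, 5); the equation N = branch(5, N, 5) has no finite solution.

NO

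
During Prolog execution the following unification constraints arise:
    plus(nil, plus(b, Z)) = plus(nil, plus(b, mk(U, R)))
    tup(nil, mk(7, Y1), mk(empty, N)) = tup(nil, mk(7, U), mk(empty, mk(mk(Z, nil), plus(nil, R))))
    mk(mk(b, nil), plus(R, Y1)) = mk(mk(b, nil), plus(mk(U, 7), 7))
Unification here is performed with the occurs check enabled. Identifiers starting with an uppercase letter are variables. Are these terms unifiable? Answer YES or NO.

Decompose plus/2: nil = nil,  plus(b, Z) = plus(b, mk(U, R)).
Delete trivial equation nil = nil.
Decompose plus/2: b = b,  Z = mk(U, R).
Delete trivial equation b = b.
Bind Z := mk(U, R); substituting into the one remaining equation that mentions Z gives: tup(nil, mk(7, Y1), mk(empty, N)) = tup(nil, mk(7, U), mk(empty, mk(mk(mk(U, R), nil), plus(nil, R)))).
Decompose tup/3: nil = nil,  mk(7, Y1) = mk(7, U),  mk(empty, N) = mk(empty, mk(mk(mk(U, R), nil), plus(nil, R))).
Delete trivial equation nil = nil.
Decompose mk/2: 7 = 7,  Y1 = U.
Delete trivial equation 7 = 7.
Bind Y1 := U; substituting into the one remaining equation that mentions Y1 gives: mk(mk(b, nil), plus(R, U)) = mk(mk(b, nil), plus(mk(U, 7), 7)).
Decompose mk/2: empty = empty,  N = mk(mk(mk(U, R), nil), plus(nil, R)).
Delete trivial equation empty = empty.
Bind N := mk(mk(mk(U, R), nil), plus(nil, R)); no other remaining equation mentions N.
Decompose mk/2: mk(b, nil) = mk(b, nil),  plus(R, U) = plus(mk(U, 7), 7).
Delete trivial equation mk(b, nil) = mk(b, nil).
Decompose plus/2: R = mk(U, 7),  U = 7.
Bind R := mk(U, 7); no other remaining equation mentions R. Substituting into the earlier bindings gives Z := mk(U, mk(U, 7)), N := mk(mk(mk(U, mk(U, 7)), nil), plus(nil, mk(U, 7))).
Bind U := 7. Substituting into the earlier bindings gives Z := mk(7, mk(7, 7)), Y1 := 7, N := mk(mk(mk(7, mk(7, 7)), nil), plus(nil, mk(7, 7))), R := mk(7, 7).
No equations remain and no clash or occurs-check failure arose, so a unifier exists.

YES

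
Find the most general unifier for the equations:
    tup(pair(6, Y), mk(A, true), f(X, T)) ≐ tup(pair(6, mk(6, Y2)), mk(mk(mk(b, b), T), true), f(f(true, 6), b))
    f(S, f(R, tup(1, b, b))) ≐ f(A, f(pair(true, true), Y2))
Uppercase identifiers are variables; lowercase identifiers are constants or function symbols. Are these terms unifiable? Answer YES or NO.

YES

Decompose tup/3: pair(6, Y) ≐ pair(6, mk(6, Y2)),  mk(A, true) ≐ mk(mk(mk(b, b), T), true),  f(X, T) ≐ f(f(true, 6), b).
Decompose pair/2: 6 ≐ 6,  Y ≐ mk(6, Y2).
Delete trivial equation 6 ≐ 6.
Bind Y := mk(6, Y2); no other remaining equation mentions Y.
Decompose mk/2: A ≐ mk(mk(b, b), T),  true ≐ true.
Bind A := mk(mk(b, b), T); substituting into the one remaining equation that mentions A gives: f(S, f(R, tup(1, b, b))) ≐ f(mk(mk(b, b), T), f(pair(true, true), Y2)).
Delete trivial equation true ≐ true.
Decompose f/2: X ≐ f(true, 6),  T ≐ b.
Bind X := f(true, 6); no other remaining equation mentions X.
Bind T := b; substituting into the remaining equation gives: f(S, f(R, tup(1, b, b))) ≐ f(mk(mk(b, b), b), f(pair(true, true), Y2)). Substituting into the earlier binding gives A := mk(mk(b, b), b).
Decompose f/2: S ≐ mk(mk(b, b), b),  f(R, tup(1, b, b)) ≐ f(pair(true, true), Y2).
Bind S := mk(mk(b, b), b); no other remaining equation mentions S.
Decompose f/2: R ≐ pair(true, true),  tup(1, b, b) ≐ Y2.
Bind R := pair(true, true); no other remaining equation mentions R.
Bind Y2 := tup(1, b, b). Substituting into the earlier binding gives Y := mk(6, tup(1, b, b)).
No equations remain and no clash or occurs-check failure arose, so a unifier exists.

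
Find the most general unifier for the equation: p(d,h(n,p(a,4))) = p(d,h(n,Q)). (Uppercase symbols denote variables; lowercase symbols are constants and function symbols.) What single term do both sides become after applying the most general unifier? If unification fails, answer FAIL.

Decompose p/2: d = d,  h(n,p(a,4)) = h(n,Q).
Delete trivial equation d = d.
Decompose h/2: n = n,  p(a,4) = Q.
Delete trivial equation n = n.
Bind Q := p(a,4).
Applying the MGU to either side gives p(d,h(n,p(a,4))).

p(d,h(n,p(a,4)))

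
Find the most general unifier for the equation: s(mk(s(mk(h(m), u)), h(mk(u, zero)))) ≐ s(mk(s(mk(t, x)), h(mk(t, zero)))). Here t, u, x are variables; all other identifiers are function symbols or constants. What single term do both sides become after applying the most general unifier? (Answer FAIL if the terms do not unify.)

s(mk(s(mk(h(m), h(m))), h(mk(h(m), zero))))

Decompose s/1: mk(s(mk(h(m), u)), h(mk(u, zero))) ≐ mk(s(mk(t, x)), h(mk(t, zero))).
Decompose mk/2: s(mk(h(m), u)) ≐ s(mk(t, x)),  h(mk(u, zero)) ≐ h(mk(t, zero)).
Decompose s/1: mk(h(m), u) ≐ mk(t, x).
Decompose mk/2: h(m) ≐ t,  u ≐ x.
Bind t := h(m); substituting into the one remaining equation that mentions t gives: h(mk(u, zero)) ≐ h(mk(h(m), zero)).
Bind u := x; substituting into the remaining equation gives: h(mk(x, zero)) ≐ h(mk(h(m), zero)).
Decompose h/1: mk(x, zero) ≐ mk(h(m), zero).
Decompose mk/2: x ≐ h(m),  zero ≐ zero.
Bind x := h(m); no other remaining equation mentions x. Substituting into the earlier binding gives u := h(m).
Delete trivial equation zero ≐ zero.
Applying the MGU to either side gives s(mk(s(mk(h(m), h(m))), h(mk(h(m), zero)))).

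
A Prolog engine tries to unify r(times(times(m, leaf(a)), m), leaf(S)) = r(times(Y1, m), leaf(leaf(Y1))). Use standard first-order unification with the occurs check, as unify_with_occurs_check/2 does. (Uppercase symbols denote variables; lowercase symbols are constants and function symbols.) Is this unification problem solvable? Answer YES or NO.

Decompose r/2: times(times(m, leaf(a)), m) = times(Y1, m),  leaf(S) = leaf(leaf(Y1)).
Decompose times/2: times(m, leaf(a)) = Y1,  m = m.
Bind Y1 := times(m, leaf(a)); substituting into the one remaining equation that mentions Y1 gives: leaf(S) = leaf(leaf(times(m, leaf(a)))).
Delete trivial equation m = m.
Decompose leaf/1: S = leaf(times(m, leaf(a))).
Bind S := leaf(times(m, leaf(a))).
No equations remain and no clash or occurs-check failure arose, so a unifier exists.

YES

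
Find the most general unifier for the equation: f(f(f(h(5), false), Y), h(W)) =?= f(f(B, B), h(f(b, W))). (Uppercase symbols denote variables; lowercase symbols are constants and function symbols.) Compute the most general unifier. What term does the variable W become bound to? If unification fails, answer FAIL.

Decompose f/2: f(f(h(5), false), Y) =?= f(B, B),  h(W) =?= h(f(b, W)).
Decompose f/2: f(h(5), false) =?= B,  Y =?= B.
Bind B := f(h(5), false); substituting into the one remaining equation that mentions B gives: Y =?= f(h(5), false).
Bind Y := f(h(5), false); no other remaining equation mentions Y.
Decompose h/1: W =?= f(b, W).
Occurs check fails: W occurs in f(b, W); the equation W =?= f(b, W) has no finite solution.

FAIL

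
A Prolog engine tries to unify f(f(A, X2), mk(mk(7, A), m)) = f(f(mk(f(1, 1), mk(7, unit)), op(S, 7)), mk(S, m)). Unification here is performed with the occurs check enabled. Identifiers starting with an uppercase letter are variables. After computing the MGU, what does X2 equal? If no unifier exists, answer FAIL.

op(mk(7, mk(f(1, 1), mk(7, unit))), 7)

Decompose f/2: f(A, X2) = f(mk(f(1, 1), mk(7, unit)), op(S, 7)),  mk(mk(7, A), m) = mk(S, m).
Decompose f/2: A = mk(f(1, 1), mk(7, unit)),  X2 = op(S, 7).
Bind A := mk(f(1, 1), mk(7, unit)); substituting into the one remaining equation that mentions A gives: mk(mk(7, mk(f(1, 1), mk(7, unit))), m) = mk(S, m).
Bind X2 := op(S, 7); no other remaining equation mentions X2.
Decompose mk/2: mk(7, mk(f(1, 1), mk(7, unit))) = S,  m = m.
Bind S := mk(7, mk(f(1, 1), mk(7, unit))); no other remaining equation mentions S. Substituting into the earlier binding gives X2 := op(mk(7, mk(f(1, 1), mk(7, unit))), 7).
Delete trivial equation m = m.
MGU = { A = mk(f(1, 1), mk(7, unit)), X2 = op(mk(7, mk(f(1, 1), mk(7, unit))), 7), S = mk(7, mk(f(1, 1), mk(7, unit))) }, so X2 = op(mk(7, mk(f(1, 1), mk(7, unit))), 7).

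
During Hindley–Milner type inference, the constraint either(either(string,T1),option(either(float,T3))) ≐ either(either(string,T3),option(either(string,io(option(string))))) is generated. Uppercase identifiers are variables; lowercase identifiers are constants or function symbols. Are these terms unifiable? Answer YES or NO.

Decompose either/2: either(string,T1) ≐ either(string,T3),  option(either(float,T3)) ≐ option(either(string,io(option(string)))).
Decompose either/2: string ≐ string,  T1 ≐ T3.
Delete trivial equation string ≐ string.
Bind T1 := T3; no other remaining equation mentions T1.
Decompose option/1: either(float,T3) ≐ either(string,io(option(string))).
Decompose either/2: float ≐ string,  T3 ≐ io(option(string)).
Clash: constants float and string differ; no unifier exists.

NO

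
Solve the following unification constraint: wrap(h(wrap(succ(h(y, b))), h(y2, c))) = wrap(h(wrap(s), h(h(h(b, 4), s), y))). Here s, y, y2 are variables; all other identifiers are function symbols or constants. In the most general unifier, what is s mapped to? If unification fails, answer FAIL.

Decompose wrap/1: h(wrap(succ(h(y, b))), h(y2, c)) = h(wrap(s), h(h(h(b, 4), s), y)).
Decompose h/2: wrap(succ(h(y, b))) = wrap(s),  h(y2, c) = h(h(h(b, 4), s), y).
Decompose wrap/1: succ(h(y, b)) = s.
Bind s := succ(h(y, b)); substituting into the remaining equation gives: h(y2, c) = h(h(h(b, 4), succ(h(y, b))), y).
Decompose h/2: y2 = h(h(b, 4), succ(h(y, b))),  c = y.
Bind y2 := h(h(b, 4), succ(h(y, b))); no other remaining equation mentions y2.
Bind y := c. Substituting into the earlier bindings gives s := succ(h(c, b)), y2 := h(h(b, 4), succ(h(c, b))).
MGU = { s -> succ(h(c, b)), y2 -> h(h(b, 4), succ(h(c, b))), y -> c }, so s -> succ(h(c, b)).

succ(h(c, b))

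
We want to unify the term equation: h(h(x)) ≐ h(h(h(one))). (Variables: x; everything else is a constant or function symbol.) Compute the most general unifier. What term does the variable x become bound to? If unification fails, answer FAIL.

Decompose h/1: h(x) ≐ h(h(one)).
Decompose h/1: x ≐ h(one).
Bind x := h(one).
MGU = { x ↦ h(one) }, so x ↦ h(one).

h(one)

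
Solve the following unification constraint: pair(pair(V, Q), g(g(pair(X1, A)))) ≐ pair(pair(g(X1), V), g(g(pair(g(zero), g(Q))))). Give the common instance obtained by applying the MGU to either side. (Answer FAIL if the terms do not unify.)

Decompose pair/2: pair(V, Q) ≐ pair(g(X1), V),  g(g(pair(X1, A))) ≐ g(g(pair(g(zero), g(Q)))).
Decompose pair/2: V ≐ g(X1),  Q ≐ V.
Bind V := g(X1); substituting into the one remaining equation that mentions V gives: Q ≐ g(X1).
Bind Q := g(X1); substituting into the remaining equation gives: g(g(pair(X1, A))) ≐ g(g(pair(g(zero), g(g(X1))))).
Decompose g/1: g(pair(X1, A)) ≐ g(pair(g(zero), g(g(X1)))).
Decompose g/1: pair(X1, A) ≐ pair(g(zero), g(g(X1))).
Decompose pair/2: X1 ≐ g(zero),  A ≐ g(g(X1)).
Bind X1 := g(zero); substituting into the remaining equation gives: A ≐ g(g(g(zero))). Substituting into the earlier bindings gives V := g(g(zero)), Q := g(g(zero)).
Bind A := g(g(g(zero))).
Applying the MGU to either side gives pair(pair(g(g(zero)), g(g(zero))), g(g(pair(g(zero), g(g(g(zero))))))).

pair(pair(g(g(zero)), g(g(zero))), g(g(pair(g(zero), g(g(g(zero)))))))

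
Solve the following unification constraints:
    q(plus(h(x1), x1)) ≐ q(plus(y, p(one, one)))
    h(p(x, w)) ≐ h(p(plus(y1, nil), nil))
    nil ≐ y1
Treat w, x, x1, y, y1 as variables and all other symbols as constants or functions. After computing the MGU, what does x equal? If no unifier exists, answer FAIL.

Decompose q/1: plus(h(x1), x1) ≐ plus(y, p(one, one)).
Decompose plus/2: h(x1) ≐ y,  x1 ≐ p(one, one).
Bind y := h(x1); no other remaining equation mentions y.
Bind x1 := p(one, one); no other remaining equation mentions x1. Substituting into the earlier binding gives y := h(p(one, one)).
Decompose h/1: p(x, w) ≐ p(plus(y1, nil), nil).
Decompose p/2: x ≐ plus(y1, nil),  w ≐ nil.
Bind x := plus(y1, nil); no other remaining equation mentions x.
Bind w := nil; no other remaining equation mentions w.
Bind y1 := nil. Substituting into the earlier binding gives x := plus(nil, nil).
MGU = { y -> h(p(one, one)), x1 -> p(one, one), x -> plus(nil, nil), w -> nil, y1 -> nil }, so x -> plus(nil, nil).

plus(nil, nil)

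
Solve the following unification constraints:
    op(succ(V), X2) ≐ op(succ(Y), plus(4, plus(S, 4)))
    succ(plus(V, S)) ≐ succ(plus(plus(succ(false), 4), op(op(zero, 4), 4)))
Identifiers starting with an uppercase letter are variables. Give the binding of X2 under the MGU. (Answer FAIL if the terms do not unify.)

plus(4, plus(op(op(zero, 4), 4), 4))

Decompose op/2: succ(V) ≐ succ(Y),  X2 ≐ plus(4, plus(S, 4)).
Decompose succ/1: V ≐ Y.
Bind V := Y; substituting into the one remaining equation that mentions V gives: succ(plus(Y, S)) ≐ succ(plus(plus(succ(false), 4), op(op(zero, 4), 4))).
Bind X2 := plus(4, plus(S, 4)); no other remaining equation mentions X2.
Decompose succ/1: plus(Y, S) ≐ plus(plus(succ(false), 4), op(op(zero, 4), 4)).
Decompose plus/2: Y ≐ plus(succ(false), 4),  S ≐ op(op(zero, 4), 4).
Bind Y := plus(succ(false), 4); no other remaining equation mentions Y. Substituting into the earlier binding gives V := plus(succ(false), 4).
Bind S := op(op(zero, 4), 4). Substituting into the earlier binding gives X2 := plus(4, plus(op(op(zero, 4), 4), 4)).
MGU = { V ↦ plus(succ(false), 4), X2 ↦ plus(4, plus(op(op(zero, 4), 4), 4)), Y ↦ plus(succ(false), 4), S ↦ op(op(zero, 4), 4) }, so X2 ↦ plus(4, plus(op(op(zero, 4), 4), 4)).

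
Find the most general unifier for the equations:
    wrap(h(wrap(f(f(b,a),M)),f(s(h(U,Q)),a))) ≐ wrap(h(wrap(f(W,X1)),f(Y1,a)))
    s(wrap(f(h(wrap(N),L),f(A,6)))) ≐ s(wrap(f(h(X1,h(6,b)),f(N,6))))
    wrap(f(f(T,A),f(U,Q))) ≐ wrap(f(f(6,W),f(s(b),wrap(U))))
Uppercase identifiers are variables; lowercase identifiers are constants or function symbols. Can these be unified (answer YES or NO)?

YES

Decompose wrap/1: h(wrap(f(f(b,a),M)),f(s(h(U,Q)),a)) ≐ h(wrap(f(W,X1)),f(Y1,a)).
Decompose h/2: wrap(f(f(b,a),M)) ≐ wrap(f(W,X1)),  f(s(h(U,Q)),a) ≐ f(Y1,a).
Decompose wrap/1: f(f(b,a),M) ≐ f(W,X1).
Decompose f/2: f(b,a) ≐ W,  M ≐ X1.
Bind W := f(b,a); substituting into the one remaining equation that mentions W gives: wrap(f(f(T,A),f(U,Q))) ≐ wrap(f(f(6,f(b,a)),f(s(b),wrap(U)))).
Bind M := X1; no other remaining equation mentions M.
Decompose f/2: s(h(U,Q)) ≐ Y1,  a ≐ a.
Bind Y1 := s(h(U,Q)); no other remaining equation mentions Y1.
Delete trivial equation a ≐ a.
Decompose s/1: wrap(f(h(wrap(N),L),f(A,6))) ≐ wrap(f(h(X1,h(6,b)),f(N,6))).
Decompose wrap/1: f(h(wrap(N),L),f(A,6)) ≐ f(h(X1,h(6,b)),f(N,6)).
Decompose f/2: h(wrap(N),L) ≐ h(X1,h(6,b)),  f(A,6) ≐ f(N,6).
Decompose h/2: wrap(N) ≐ X1,  L ≐ h(6,b).
Bind X1 := wrap(N); no other remaining equation mentions X1. Substituting into the earlier binding gives M := wrap(N).
Bind L := h(6,b); no other remaining equation mentions L.
Decompose f/2: A ≐ N,  6 ≐ 6.
Bind A := N; substituting into the one remaining equation that mentions A gives: wrap(f(f(T,N),f(U,Q))) ≐ wrap(f(f(6,f(b,a)),f(s(b),wrap(U)))).
Delete trivial equation 6 ≐ 6.
Decompose wrap/1: f(f(T,N),f(U,Q)) ≐ f(f(6,f(b,a)),f(s(b),wrap(U))).
Decompose f/2: f(T,N) ≐ f(6,f(b,a)),  f(U,Q) ≐ f(s(b),wrap(U)).
Decompose f/2: T ≐ 6,  N ≐ f(b,a).
Bind T := 6; no other remaining equation mentions T.
Bind N := f(b,a); no other remaining equation mentions N. Substituting into the earlier bindings gives M := wrap(f(b,a)), X1 := wrap(f(b,a)), A := f(b,a).
Decompose f/2: U ≐ s(b),  Q ≐ wrap(U).
Bind U := s(b); substituting into the remaining equation gives: Q ≐ wrap(s(b)). Substituting into the earlier binding gives Y1 := s(h(s(b),Q)).
Bind Q := wrap(s(b)). Substituting into the earlier binding gives Y1 := s(h(s(b),wrap(s(b)))).
No equations remain and no clash or occurs-check failure arose, so a unifier exists.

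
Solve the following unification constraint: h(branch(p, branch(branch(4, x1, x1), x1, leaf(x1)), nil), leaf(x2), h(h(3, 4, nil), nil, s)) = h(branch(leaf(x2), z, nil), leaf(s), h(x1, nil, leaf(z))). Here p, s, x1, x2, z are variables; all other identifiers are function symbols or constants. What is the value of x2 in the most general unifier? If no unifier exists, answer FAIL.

leaf(branch(branch(4, h(3, 4, nil), h(3, 4, nil)), h(3, 4, nil), leaf(h(3, 4, nil))))

Decompose h/3: branch(p, branch(branch(4, x1, x1), x1, leaf(x1)), nil) = branch(leaf(x2), z, nil),  leaf(x2) = leaf(s),  h(h(3, 4, nil), nil, s) = h(x1, nil, leaf(z)).
Decompose branch/3: p = leaf(x2),  branch(branch(4, x1, x1), x1, leaf(x1)) = z,  nil = nil.
Bind p := leaf(x2); no other remaining equation mentions p.
Bind z := branch(branch(4, x1, x1), x1, leaf(x1)); substituting into the one remaining equation that mentions z gives: h(h(3, 4, nil), nil, s) = h(x1, nil, leaf(branch(branch(4, x1, x1), x1, leaf(x1)))).
Delete trivial equation nil = nil.
Decompose leaf/1: x2 = s.
Bind x2 := s; no other remaining equation mentions x2. Substituting into the earlier binding gives p := leaf(s).
Decompose h/3: h(3, 4, nil) = x1,  nil = nil,  s = leaf(branch(branch(4, x1, x1), x1, leaf(x1))).
Bind x1 := h(3, 4, nil); substituting into the one remaining equation that mentions x1 gives: s = leaf(branch(branch(4, h(3, 4, nil), h(3, 4, nil)), h(3, 4, nil), leaf(h(3, 4, nil)))). Substituting into the earlier binding gives z := branch(branch(4, h(3, 4, nil), h(3, 4, nil)), h(3, 4, nil), leaf(h(3, 4, nil))).
Delete trivial equation nil = nil.
Bind s := leaf(branch(branch(4, h(3, 4, nil), h(3, 4, nil)), h(3, 4, nil), leaf(h(3, 4, nil)))). Substituting into the earlier bindings gives p := leaf(leaf(branch(branch(4, h(3, 4, nil), h(3, 4, nil)), h(3, 4, nil), leaf(h(3, 4, nil))))), x2 := leaf(branch(branch(4, h(3, 4, nil), h(3, 4, nil)), h(3, 4, nil), leaf(h(3, 4, nil)))).
MGU = { p -> leaf(leaf(branch(branch(4, h(3, 4, nil), h(3, 4, nil)), h(3, 4, nil), leaf(h(3, 4, nil))))), z -> branch(branch(4, h(3, 4, nil), h(3, 4, nil)), h(3, 4, nil), leaf(h(3, 4, nil))), x2 -> leaf(branch(branch(4, h(3, 4, nil), h(3, 4, nil)), h(3, 4, nil), leaf(h(3, 4, nil)))), x1 -> h(3, 4, nil), s -> leaf(branch(branch(4, h(3, 4, nil), h(3, 4, nil)), h(3, 4, nil), leaf(h(3, 4, nil)))) }, so x2 -> leaf(branch(branch(4, h(3, 4, nil), h(3, 4, nil)), h(3, 4, nil), leaf(h(3, 4, nil)))).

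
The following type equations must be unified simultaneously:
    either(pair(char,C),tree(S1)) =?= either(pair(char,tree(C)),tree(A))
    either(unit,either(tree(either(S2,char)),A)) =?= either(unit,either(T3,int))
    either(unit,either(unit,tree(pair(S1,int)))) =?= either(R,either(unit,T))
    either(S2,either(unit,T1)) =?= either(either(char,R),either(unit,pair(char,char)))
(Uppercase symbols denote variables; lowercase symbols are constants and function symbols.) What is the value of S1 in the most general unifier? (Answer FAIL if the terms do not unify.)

Decompose either/2: pair(char,C) =?= pair(char,tree(C)),  tree(S1) =?= tree(A).
Decompose pair/2: char =?= char,  C =?= tree(C).
Delete trivial equation char =?= char.
Occurs check fails: C occurs in tree(C); the equation C =?= tree(C) has no finite solution.

FAIL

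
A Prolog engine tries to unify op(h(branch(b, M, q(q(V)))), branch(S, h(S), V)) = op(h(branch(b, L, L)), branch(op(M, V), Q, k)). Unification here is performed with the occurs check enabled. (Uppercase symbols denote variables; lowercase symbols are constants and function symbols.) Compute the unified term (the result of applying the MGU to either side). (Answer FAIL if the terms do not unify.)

op(h(branch(b, q(q(k)), q(q(k)))), branch(op(q(q(k)), k), h(op(q(q(k)), k)), k))

Decompose op/2: h(branch(b, M, q(q(V)))) = h(branch(b, L, L)),  branch(S, h(S), V) = branch(op(M, V), Q, k).
Decompose h/1: branch(b, M, q(q(V))) = branch(b, L, L).
Decompose branch/3: b = b,  M = L,  q(q(V)) = L.
Delete trivial equation b = b.
Bind M := L; substituting into the one remaining equation that mentions M gives: branch(S, h(S), V) = branch(op(L, V), Q, k).
Bind L := q(q(V)); substituting into the remaining equation gives: branch(S, h(S), V) = branch(op(q(q(V)), V), Q, k). Substituting into the earlier binding gives M := q(q(V)).
Decompose branch/3: S = op(q(q(V)), V),  h(S) = Q,  V = k.
Bind S := op(q(q(V)), V); substituting into the one remaining equation that mentions S gives: h(op(q(q(V)), V)) = Q.
Bind Q := h(op(q(q(V)), V)); no other remaining equation mentions Q.
Bind V := k. Substituting into the earlier bindings gives M := q(q(k)), L := q(q(k)), S := op(q(q(k)), k), Q := h(op(q(q(k)), k)).
Applying the MGU to either side gives op(h(branch(b, q(q(k)), q(q(k)))), branch(op(q(q(k)), k), h(op(q(q(k)), k)), k)).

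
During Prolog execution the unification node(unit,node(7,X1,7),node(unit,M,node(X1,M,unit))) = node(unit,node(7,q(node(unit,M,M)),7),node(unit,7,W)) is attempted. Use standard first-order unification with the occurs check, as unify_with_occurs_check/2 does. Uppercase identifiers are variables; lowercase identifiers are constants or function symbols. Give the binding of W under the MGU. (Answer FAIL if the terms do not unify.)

node(q(node(unit,7,7)),7,unit)

Decompose node/3: unit = unit,  node(7,X1,7) = node(7,q(node(unit,M,M)),7),  node(unit,M,node(X1,M,unit)) = node(unit,7,W).
Delete trivial equation unit = unit.
Decompose node/3: 7 = 7,  X1 = q(node(unit,M,M)),  7 = 7.
Delete trivial equation 7 = 7.
Bind X1 := q(node(unit,M,M)); substituting into the one remaining equation that mentions X1 gives: node(unit,M,node(q(node(unit,M,M)),M,unit)) = node(unit,7,W).
Delete trivial equation 7 = 7.
Decompose node/3: unit = unit,  M = 7,  node(q(node(unit,M,M)),M,unit) = W.
Delete trivial equation unit = unit.
Bind M := 7; substituting into the remaining equation gives: node(q(node(unit,7,7)),7,unit) = W. Substituting into the earlier binding gives X1 := q(node(unit,7,7)).
Bind W := node(q(node(unit,7,7)),7,unit).
MGU = { X1 ↦ q(node(unit,7,7)), M ↦ 7, W ↦ node(q(node(unit,7,7)),7,unit) }, so W ↦ node(q(node(unit,7,7)),7,unit).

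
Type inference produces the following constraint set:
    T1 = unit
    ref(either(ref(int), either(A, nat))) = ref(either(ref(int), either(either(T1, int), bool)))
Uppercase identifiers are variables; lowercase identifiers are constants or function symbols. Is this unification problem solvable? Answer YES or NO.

Bind T1 := unit; substituting into the remaining equation gives: ref(either(ref(int), either(A, nat))) = ref(either(ref(int), either(either(unit, int), bool))).
Decompose ref/1: either(ref(int), either(A, nat)) = either(ref(int), either(either(unit, int), bool)).
Decompose either/2: ref(int) = ref(int),  either(A, nat) = either(either(unit, int), bool).
Delete trivial equation ref(int) = ref(int).
Decompose either/2: A = either(unit, int),  nat = bool.
Bind A := either(unit, int); no other remaining equation mentions A.
Clash: constants nat and bool differ; no unifier exists.

NO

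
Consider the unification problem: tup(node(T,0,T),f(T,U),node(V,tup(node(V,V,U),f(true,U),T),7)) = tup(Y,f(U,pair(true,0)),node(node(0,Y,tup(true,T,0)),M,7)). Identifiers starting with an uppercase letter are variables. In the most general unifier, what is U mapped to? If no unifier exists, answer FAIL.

pair(true,0)

Decompose tup/3: node(T,0,T) = Y,  f(T,U) = f(U,pair(true,0)),  node(V,tup(node(V,V,U),f(true,U),T),7) = node(node(0,Y,tup(true,T,0)),M,7).
Bind Y := node(T,0,T); substituting into the one remaining equation that mentions Y gives: node(V,tup(node(V,V,U),f(true,U),T),7) = node(node(0,node(T,0,T),tup(true,T,0)),M,7).
Decompose f/2: T = U,  U = pair(true,0).
Bind T := U; substituting into the one remaining equation that mentions T gives: node(V,tup(node(V,V,U),f(true,U),U),7) = node(node(0,node(U,0,U),tup(true,U,0)),M,7). Substituting into the earlier binding gives Y := node(U,0,U).
Bind U := pair(true,0); substituting into the remaining equation gives: node(V,tup(node(V,V,pair(true,0)),f(true,pair(true,0)),pair(true,0)),7) = node(node(0,node(pair(true,0),0,pair(true,0)),tup(true,pair(true,0),0)),M,7). Substituting into the earlier bindings gives Y := node(pair(true,0),0,pair(true,0)), T := pair(true,0).
Decompose node/3: V = node(0,node(pair(true,0),0,pair(true,0)),tup(true,pair(true,0),0)),  tup(node(V,V,pair(true,0)),f(true,pair(true,0)),pair(true,0)) = M,  7 = 7.
Bind V := node(0,node(pair(true,0),0,pair(true,0)),tup(true,pair(true,0),0)); substituting into the one remaining equation that mentions V gives: tup(node(node(0,node(pair(true,0),0,pair(true,0)),tup(true,pair(true,0),0)),node(0,node(pair(true,0),0,pair(true,0)),tup(true,pair(true,0),0)),pair(true,0)),f(true,pair(true,0)),pair(true,0)) = M.
Bind M := tup(node(node(0,node(pair(true,0),0,pair(true,0)),tup(true,pair(true,0),0)),node(0,node(pair(true,0),0,pair(true,0)),tup(true,pair(true,0),0)),pair(true,0)),f(true,pair(true,0)),pair(true,0)); no other remaining equation mentions M.
Delete trivial equation 7 = 7.
MGU = { Y := node(pair(true,0),0,pair(true,0)), T := pair(true,0), U := pair(true,0), V := node(0,node(pair(true,0),0,pair(true,0)),tup(true,pair(true,0),0)), M := tup(node(node(0,node(pair(true,0),0,pair(true,0)),tup(true,pair(true,0),0)),node(0,node(pair(true,0),0,pair(true,0)),tup(true,pair(true,0),0)),pair(true,0)),f(true,pair(true,0)),pair(true,0)) }, so U := pair(true,0).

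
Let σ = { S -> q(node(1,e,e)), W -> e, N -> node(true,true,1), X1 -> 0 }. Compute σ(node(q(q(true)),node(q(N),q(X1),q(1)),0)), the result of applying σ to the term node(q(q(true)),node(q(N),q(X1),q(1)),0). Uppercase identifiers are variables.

Replace each occurrence of N with node(true,true,1).
Replace each occurrence of X1 with 0.
Result: node(q(q(true)),node(q(node(true,true,1)),q(0),q(1)),0).

node(q(q(true)),node(q(node(true,true,1)),q(0),q(1)),0)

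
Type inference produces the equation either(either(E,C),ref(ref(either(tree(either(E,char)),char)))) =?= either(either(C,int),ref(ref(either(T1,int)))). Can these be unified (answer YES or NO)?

Decompose either/2: either(E,C) =?= either(C,int),  ref(ref(either(tree(either(E,char)),char))) =?= ref(ref(either(T1,int))).
Decompose either/2: E =?= C,  C =?= int.
Bind E := C; substituting into the one remaining equation that mentions E gives: ref(ref(either(tree(either(C,char)),char))) =?= ref(ref(either(T1,int))).
Bind C := int; substituting into the remaining equation gives: ref(ref(either(tree(either(int,char)),char))) =?= ref(ref(either(T1,int))). Substituting into the earlier binding gives E := int.
Decompose ref/1: ref(either(tree(either(int,char)),char)) =?= ref(either(T1,int)).
Decompose ref/1: either(tree(either(int,char)),char) =?= either(T1,int).
Decompose either/2: tree(either(int,char)) =?= T1,  char =?= int.
Bind T1 := tree(either(int,char)); no other remaining equation mentions T1.
Clash: constants char and int differ; no unifier exists.

NO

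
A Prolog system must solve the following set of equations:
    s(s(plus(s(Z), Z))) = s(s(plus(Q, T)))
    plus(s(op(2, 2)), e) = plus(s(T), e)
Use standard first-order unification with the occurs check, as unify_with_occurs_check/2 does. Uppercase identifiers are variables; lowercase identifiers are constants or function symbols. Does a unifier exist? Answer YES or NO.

Decompose s/1: s(plus(s(Z), Z)) = s(plus(Q, T)).
Decompose s/1: plus(s(Z), Z) = plus(Q, T).
Decompose plus/2: s(Z) = Q,  Z = T.
Bind Q := s(Z); no other remaining equation mentions Q.
Bind Z := T; no other remaining equation mentions Z. Substituting into the earlier binding gives Q := s(T).
Decompose plus/2: s(op(2, 2)) = s(T),  e = e.
Decompose s/1: op(2, 2) = T.
Bind T := op(2, 2); no other remaining equation mentions T. Substituting into the earlier bindings gives Q := s(op(2, 2)), Z := op(2, 2).
Delete trivial equation e = e.
No equations remain and no clash or occurs-check failure arose, so a unifier exists.

YES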